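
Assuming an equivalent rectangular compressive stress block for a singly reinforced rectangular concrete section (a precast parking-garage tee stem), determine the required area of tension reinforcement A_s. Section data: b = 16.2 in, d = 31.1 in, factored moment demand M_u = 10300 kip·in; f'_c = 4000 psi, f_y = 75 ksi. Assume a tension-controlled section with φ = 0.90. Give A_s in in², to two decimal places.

M_n = M_u/φ = 10300/0.90 = 11444.4 kip·in.
From M_n = 0.85 f'_c a b (d − a/2):
a = d − √(d² − 2M_n/(0.85 f'_c b)) = 31.1 − √(31.1² − 2 × 11444.4/(0.85 × 4 × 16.2)) = 7.613 in.
A_s = 0.85 f'_c a b / f_y = 0.85 × 4 × 7.613 × 16.2 / 75 = 5.591 in².

A_s ≈ 5.59 in²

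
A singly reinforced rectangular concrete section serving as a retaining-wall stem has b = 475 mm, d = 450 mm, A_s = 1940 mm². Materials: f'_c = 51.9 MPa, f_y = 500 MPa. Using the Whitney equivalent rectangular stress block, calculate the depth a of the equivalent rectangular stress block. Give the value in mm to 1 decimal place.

a ≈ 46.3 mm

T = A_s f_y = 1940 × 500 = 970000 N = 970 kN.
Setting C = 0.85 f'_c a b equal to T: a = 970000/(0.85 × 51.9 × 475) = 46.3 mm.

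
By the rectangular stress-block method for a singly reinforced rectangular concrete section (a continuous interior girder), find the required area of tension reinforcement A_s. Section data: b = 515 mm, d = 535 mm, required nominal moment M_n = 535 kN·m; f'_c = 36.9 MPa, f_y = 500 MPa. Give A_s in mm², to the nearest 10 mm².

With M_n = 0.85 f'_c a b (d − a/2), solve the quadratic for a:
a = d − √(d² − 2M_n/(0.85 f'_c b)) = 535 − √(535² − 2 × 535×10⁶/(0.85 × 36.9 × 515)) = 65.98 mm.
A_s = 0.85 f'_c a b / f_y = 0.85 × 36.9 × 65.98 × 515 / 500 = 2131.5 mm².

A_s ≈ 2130 mm²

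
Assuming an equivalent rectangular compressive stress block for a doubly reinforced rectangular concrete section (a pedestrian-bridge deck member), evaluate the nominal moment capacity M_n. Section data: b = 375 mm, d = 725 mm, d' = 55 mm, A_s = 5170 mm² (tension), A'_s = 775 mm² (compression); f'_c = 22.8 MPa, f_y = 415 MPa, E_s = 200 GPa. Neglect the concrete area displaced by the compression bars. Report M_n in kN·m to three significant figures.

M_n ≈ 1310 kN·m

Assume both tension and compression steel yield.
Net tension couple steel: A_s − A'_s = 4395 mm².
a = (A_s − A'_s) f_y / (0.85 f'_c b) = 1823925/(0.85 × 22.8 × 375) = 250.97 mm.
c = a/β₁ = 250.97/0.85 = 295.26 mm; ε'_s = 0.003(c − d')/c = 0.0024 ≥ f_y/E_s = 0.0021, so compression steel does yield.
M_n = (A_s − A'_s) f_y (d − a/2) + A'_s f_y (d − d') = [1823925 × (725 − 125.485) + 321625 × (725 − 55)] × 10⁻⁶ = 1093.47 + 215.49 = 1308.96 kN·m.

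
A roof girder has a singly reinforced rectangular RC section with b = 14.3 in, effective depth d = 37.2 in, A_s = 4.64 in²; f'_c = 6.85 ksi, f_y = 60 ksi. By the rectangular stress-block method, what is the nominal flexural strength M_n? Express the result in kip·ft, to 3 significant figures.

T = A_s f_y = 4.64 × 60 = 278.4 kips.
a = T/(0.85 f'_c b) = 278.4/(0.85 × 6.85 × 14.3) = 3.344 in.
M_n = T(d − a/2) = 278.4 × (37.2 − 1.672) = 9891.0 kip·in = 9891.0/12 = 824.25 kip·ft.

M_n ≈ 824 kip·ft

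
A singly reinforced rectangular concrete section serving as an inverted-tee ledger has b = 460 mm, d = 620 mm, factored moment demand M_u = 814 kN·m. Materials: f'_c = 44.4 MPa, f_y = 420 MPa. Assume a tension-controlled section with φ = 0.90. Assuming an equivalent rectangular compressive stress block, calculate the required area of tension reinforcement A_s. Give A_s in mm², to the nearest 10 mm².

M_n = M_u/φ = 814/0.90 = 904.444 kN·m.
With M_n = 0.85 f'_c a b (d − a/2), solve the quadratic for a:
a = d − √(d² − 2M_n/(0.85 f'_c b)) = 620 − √(620² − 2 × 904.444×10⁶/(0.85 × 44.4 × 460)) = 90.66 mm.
A_s = 0.85 f'_c a b / f_y = 0.85 × 44.4 × 90.66 × 460 / 420 = 3747.4 mm².

A_s ≈ 3750 mm²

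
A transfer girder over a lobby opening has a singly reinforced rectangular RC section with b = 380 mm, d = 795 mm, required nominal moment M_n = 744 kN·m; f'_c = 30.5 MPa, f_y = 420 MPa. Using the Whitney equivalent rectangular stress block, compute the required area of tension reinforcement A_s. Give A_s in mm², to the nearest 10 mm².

With M_n = 0.85 f'_c a b (d − a/2), solve the quadratic for a:
a = d − √(d² − 2M_n/(0.85 f'_c b)) = 795 − √(795² − 2 × 744×10⁶/(0.85 × 30.5 × 380)) = 101.47 mm.
A_s = 0.85 f'_c a b / f_y = 0.85 × 30.5 × 101.47 × 380 / 420 = 2380.1 mm².

A_s ≈ 2380 mm²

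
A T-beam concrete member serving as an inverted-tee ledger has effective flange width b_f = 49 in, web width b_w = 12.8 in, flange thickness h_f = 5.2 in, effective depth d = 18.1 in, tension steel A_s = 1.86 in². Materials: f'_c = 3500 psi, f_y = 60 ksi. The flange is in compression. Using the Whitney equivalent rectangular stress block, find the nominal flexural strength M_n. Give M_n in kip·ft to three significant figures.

M_n ≈ 165 kip·ft

Tension: T = A_s f_y = 1.86 × 60 = 111.6 kips.
Try a within the flange: a = T/(0.85 f'_c b_f) = 111.6/(0.85 × 3.5 × 49) = 0.766 in.
Since a = 0.766 ≤ h_f = 5.2 in, the stress block lies entirely in the flange; analyse as a rectangular beam of width b_f.
M_n = T(d − a/2) = 111.6 × (18.1 − 0.383) = 1977.2 kip·in.
M_n = 1977.2/12 = 164.77 kip·ft.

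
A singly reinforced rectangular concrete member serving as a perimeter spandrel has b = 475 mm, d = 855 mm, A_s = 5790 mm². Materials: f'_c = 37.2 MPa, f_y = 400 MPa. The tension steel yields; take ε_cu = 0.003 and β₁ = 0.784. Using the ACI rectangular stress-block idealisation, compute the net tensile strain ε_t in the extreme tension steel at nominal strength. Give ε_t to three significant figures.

a = A_s f_y/(0.85 f'_c b) = 154.20 mm.
β₁ = 0.784, so c = a/β₁ = 154.20/0.784 = 196.68 mm.
From the linear strain diagram with ε_cu = 0.003: ε_t = 0.003 (d − c)/c = 0.003 × (855 − 196.68)/196.68 = 0.0100.
Since ε_t ≥ 0.005, the section is tension-controlled.

ε_t ≈ 0.0100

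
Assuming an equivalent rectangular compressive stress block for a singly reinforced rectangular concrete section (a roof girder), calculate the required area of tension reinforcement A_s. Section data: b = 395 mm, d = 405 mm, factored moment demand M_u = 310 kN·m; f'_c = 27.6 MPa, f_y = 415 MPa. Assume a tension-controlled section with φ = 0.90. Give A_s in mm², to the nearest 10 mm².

A_s ≈ 2360 mm²

M_n = M_u/φ = 310/0.90 = 344.444 kN·m.
With M_n = 0.85 f'_c a b (d − a/2), solve the quadratic for a:
a = d − √(d² − 2M_n/(0.85 f'_c b)) = 405 − √(405² − 2 × 344.444×10⁶/(0.85 × 27.6 × 395)) = 105.53 mm.
A_s = 0.85 f'_c a b / f_y = 0.85 × 27.6 × 105.53 × 395 / 415 = 2356.4 mm².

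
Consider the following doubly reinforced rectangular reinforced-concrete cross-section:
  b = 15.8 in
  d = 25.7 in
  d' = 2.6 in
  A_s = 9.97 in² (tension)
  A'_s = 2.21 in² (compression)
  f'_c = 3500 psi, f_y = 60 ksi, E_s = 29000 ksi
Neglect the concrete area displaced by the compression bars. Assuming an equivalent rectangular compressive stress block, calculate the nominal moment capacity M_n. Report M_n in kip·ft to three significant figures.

Assume both steels yield.
a = (A_s − A'_s) f_y/(0.85 f'_c b) = (9.97 − 2.21) × 60/(0.85 × 3.5 × 15.8) = 9.905 in.
c = a/β₁ = 9.905/0.85 = 11.653 in; ε'_s = 0.003(c − d')/c = 0.0023 ≥ ε_y = 0.0021, so the compression steel yields.
M_n = (A_s − A'_s) f_y (d − a/2) + A'_s f_y (d − d') = 465.6 × (25.7 − 4.9525) + 132.6 × (25.7 − 2.6) = 9660.0 + 3063.1 = 12723.1 kip·in = 12723.1/12 = 1060.26 kip·ft.

M_n ≈ 1060 kip·ft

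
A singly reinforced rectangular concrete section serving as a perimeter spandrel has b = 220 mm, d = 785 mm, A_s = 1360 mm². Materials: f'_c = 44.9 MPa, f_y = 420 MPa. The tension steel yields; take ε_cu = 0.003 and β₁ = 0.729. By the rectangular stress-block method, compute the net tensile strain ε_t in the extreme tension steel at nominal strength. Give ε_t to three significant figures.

a = A_s f_y/(0.85 f'_c b) = 68.03 mm.
β₁ = 0.729, so c = a/β₁ = 68.03/0.729 = 93.32 mm.
From the linear strain diagram with ε_cu = 0.003: ε_t = 0.003 (d − c)/c = 0.003 × (785 − 93.32)/93.32 = 0.0222.
Since ε_t ≥ 0.005, the section is tension-controlled.

ε_t ≈ 0.0222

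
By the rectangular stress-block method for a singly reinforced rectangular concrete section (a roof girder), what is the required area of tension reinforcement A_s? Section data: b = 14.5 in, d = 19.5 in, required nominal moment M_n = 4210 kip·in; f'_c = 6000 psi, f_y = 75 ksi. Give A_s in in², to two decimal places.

From M_n = 0.85 f'_c a b (d − a/2):
a = d − √(d² − 2M_n/(0.85 f'_c b)) = 19.5 − √(19.5² − 2 × 4210/(0.85 × 6 × 14.5)) = 3.179 in.
A_s = 0.85 f'_c a b / f_y = 0.85 × 6 × 3.179 × 14.5 / 75 = 3.134 in².

A_s ≈ 3.13 in²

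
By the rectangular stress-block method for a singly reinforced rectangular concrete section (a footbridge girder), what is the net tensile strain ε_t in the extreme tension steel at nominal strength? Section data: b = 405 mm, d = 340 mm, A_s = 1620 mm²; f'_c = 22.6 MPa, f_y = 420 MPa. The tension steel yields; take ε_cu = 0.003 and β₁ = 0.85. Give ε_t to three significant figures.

ε_t ≈ 0.00691

a = A_s f_y/(0.85 f'_c b) = 87.45 mm.
β₁ = 0.85, so c = a/β₁ = 87.45/0.85 = 102.88 mm.
From the linear strain diagram with ε_cu = 0.003: ε_t = 0.003 (d − c)/c = 0.003 × (340 − 102.88)/102.88 = 0.00691.
Since ε_t ≥ 0.005, the section is tension-controlled.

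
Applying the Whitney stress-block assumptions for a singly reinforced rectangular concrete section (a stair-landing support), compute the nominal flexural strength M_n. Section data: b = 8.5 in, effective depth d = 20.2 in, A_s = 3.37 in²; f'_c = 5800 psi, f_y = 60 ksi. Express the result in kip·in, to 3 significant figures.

M_n ≈ 3600 kip·in

T = A_s f_y = 3.37 × 60 = 202.2 kips.
a = T/(0.85 f'_c b) = 202.2/(0.85 × 5.8 × 8.5) = 4.825 in.
M_n = T(d − a/2) = 202.2 × (20.2 − 2.4125) = 3596.6 kip·in.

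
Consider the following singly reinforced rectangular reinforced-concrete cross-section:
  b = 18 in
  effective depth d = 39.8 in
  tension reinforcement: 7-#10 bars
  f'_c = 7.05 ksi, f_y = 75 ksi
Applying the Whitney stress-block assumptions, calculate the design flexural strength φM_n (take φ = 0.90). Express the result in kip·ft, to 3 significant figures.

φM_n ≈ 1840 kip·ft

A_s = 7 × 1.27 = 8.89 in².
T = A_s f_y = 8.89 × 75 = 666.75 kips.
a = T/(0.85 f'_c b) = 666.75/(0.85 × 7.05 × 18) = 6.181 in.
M_n = T(d − a/2) = 666.75 × (39.8 − 3.0905) = 24476.1 kip·in = 24476.1/12 = 2039.68 kip·ft.
φM_n = 0.90 × 2039.68 = 1835.71 kip·ft.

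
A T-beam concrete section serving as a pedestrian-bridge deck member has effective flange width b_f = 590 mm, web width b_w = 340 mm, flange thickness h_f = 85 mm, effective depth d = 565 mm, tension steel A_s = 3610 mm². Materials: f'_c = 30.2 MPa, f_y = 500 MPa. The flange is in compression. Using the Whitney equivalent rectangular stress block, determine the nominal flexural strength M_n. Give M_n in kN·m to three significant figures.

Tension: T = A_s f_y = 3610 × 500 = 1805000 N.
Try a within the flange: a = T/(0.85 f'_c b_f) = 1805000/(0.85 × 30.2 × 590) = 119.18 mm.
a = 119.18 > h_f = 85 mm: the block extends into the web. Split into flange-overhang and web parts.
C_f = 0.85 f'_c (b_f − b_w) h_f = 0.85 × 30.2 × (590 − 340) × 85 = 545488 N.
Remaining web compression depth: a_w = (T − C_f)/(0.85 f'_c b_w) = (1805000 − 545488)/(0.85 × 30.2 × 340) = 144.31 mm.
M_n = C_f(d − h_f/2) + (T − C_f)(d − a_w/2) = 545488 × (565 − 42.5) + 1259512 × (565 − 72.155) = 285.02 + 620.74 = 905.76 × 10⁶ N·mm.
M_n = 905.76 kN·m.

M_n ≈ 906 kN·m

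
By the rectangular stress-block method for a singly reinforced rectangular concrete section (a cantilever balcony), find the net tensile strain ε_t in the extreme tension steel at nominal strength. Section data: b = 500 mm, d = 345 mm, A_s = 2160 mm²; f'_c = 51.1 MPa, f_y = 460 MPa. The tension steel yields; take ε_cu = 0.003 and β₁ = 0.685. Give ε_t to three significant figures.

a = A_s f_y/(0.85 f'_c b) = 45.75 mm.
β₁ = 0.685, so c = a/β₁ = 45.75/0.685 = 66.79 mm.
From the linear strain diagram with ε_cu = 0.003: ε_t = 0.003 (d − c)/c = 0.003 × (345 − 66.79)/66.79 = 0.0125.
Since ε_t ≥ 0.005, the section is tension-controlled.

ε_t ≈ 0.0125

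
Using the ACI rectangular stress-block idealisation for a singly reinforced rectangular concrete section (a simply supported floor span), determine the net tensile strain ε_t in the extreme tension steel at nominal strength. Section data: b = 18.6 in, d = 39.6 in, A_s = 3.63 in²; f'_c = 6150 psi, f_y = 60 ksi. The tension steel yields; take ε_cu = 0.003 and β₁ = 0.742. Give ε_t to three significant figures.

ε_t ≈ 0.0364

a = A_s f_y/(0.85 f'_c b) = 2.240 in.
β₁ = 0.742, so c = a/β₁ = 2.240/0.742 = 3.019 in.
From the linear strain diagram with ε_cu = 0.003: ε_t = 0.003 (d − c)/c = 0.003 × (39.6 − 3.019)/3.019 = 0.0364.
Since ε_t ≥ 0.005, the section is tension-controlled.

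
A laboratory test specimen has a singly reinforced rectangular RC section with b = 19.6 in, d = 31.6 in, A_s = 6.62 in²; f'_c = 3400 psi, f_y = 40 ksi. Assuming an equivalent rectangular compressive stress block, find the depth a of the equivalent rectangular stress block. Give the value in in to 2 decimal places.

T = A_s f_y = 6.62 × 40 = 264.8 kips.
a = T/(0.85 f'_c b) = 264.8/(0.85 × 3.4 × 19.6) = 4.67 in.

a ≈ 4.67 in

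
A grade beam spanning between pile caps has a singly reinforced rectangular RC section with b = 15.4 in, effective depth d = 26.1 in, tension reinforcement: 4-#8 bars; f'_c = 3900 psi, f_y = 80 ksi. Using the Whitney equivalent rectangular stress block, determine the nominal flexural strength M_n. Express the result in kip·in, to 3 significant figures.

M_n ≈ 5970 kip·in

A_s = 4 × 0.79 = 3.16 in².
T = A_s f_y = 3.16 × 80 = 252.8 kips.
a = T/(0.85 f'_c b) = 252.8/(0.85 × 3.9 × 15.4) = 4.952 in.
M_n = T(d − a/2) = 252.8 × (26.1 − 2.476) = 5972.1 kip·in.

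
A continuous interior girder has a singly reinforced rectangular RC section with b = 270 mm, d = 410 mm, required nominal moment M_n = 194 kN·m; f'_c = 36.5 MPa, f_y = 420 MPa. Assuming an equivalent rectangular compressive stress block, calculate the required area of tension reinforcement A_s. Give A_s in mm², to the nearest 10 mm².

With M_n = 0.85 f'_c a b (d − a/2), solve the quadratic for a:
a = d − √(d² − 2M_n/(0.85 f'_c b)) = 410 − √(410² − 2 × 194×10⁶/(0.85 × 36.5 × 270)) = 61.03 mm.
A_s = 0.85 f'_c a b / f_y = 0.85 × 36.5 × 61.03 × 270 / 420 = 1217.2 mm².

A_s ≈ 1220 mm²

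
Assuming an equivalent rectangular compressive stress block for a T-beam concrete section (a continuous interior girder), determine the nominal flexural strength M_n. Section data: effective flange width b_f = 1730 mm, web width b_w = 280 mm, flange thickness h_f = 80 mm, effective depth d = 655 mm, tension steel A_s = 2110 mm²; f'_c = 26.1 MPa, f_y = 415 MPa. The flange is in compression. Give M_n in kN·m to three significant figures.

Tension: T = A_s f_y = 2110 × 415 = 875650 N.
Try a within the flange: a = T/(0.85 f'_c b_f) = 875650/(0.85 × 26.1 × 1730) = 22.82 mm.
Since a = 22.82 ≤ h_f = 80 mm, the stress block lies entirely in the flange; analyse as a rectangular beam of width b_f.
M_n = T(d − a/2) = 875650 × (655 − 11.41) = 563.56 × 10⁶ N·mm.
M_n = 563.56 kN·m.

M_n ≈ 564 kN·m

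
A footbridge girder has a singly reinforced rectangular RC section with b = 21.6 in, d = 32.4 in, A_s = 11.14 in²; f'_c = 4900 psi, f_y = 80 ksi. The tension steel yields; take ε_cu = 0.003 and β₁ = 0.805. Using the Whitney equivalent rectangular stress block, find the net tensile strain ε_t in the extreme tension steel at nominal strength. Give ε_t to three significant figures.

ε_t ≈ 0.00490

a = A_s f_y/(0.85 f'_c b) = 9.906 in.
β₁ = 0.805, so c = a/β₁ = 9.906/0.805 = 12.306 in.
From the linear strain diagram with ε_cu = 0.003: ε_t = 0.003 (d − c)/c = 0.003 × (32.4 − 12.306)/12.306 = 0.00490.
ε_t is between 0.004 and 0.005 — transition zone.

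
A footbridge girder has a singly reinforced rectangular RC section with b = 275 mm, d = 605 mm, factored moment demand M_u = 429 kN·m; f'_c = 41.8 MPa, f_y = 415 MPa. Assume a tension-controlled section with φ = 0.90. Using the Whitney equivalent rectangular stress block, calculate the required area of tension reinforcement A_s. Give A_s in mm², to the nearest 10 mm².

A_s ≈ 2050 mm²

M_n = M_u/φ = 429/0.90 = 476.667 kN·m.
With M_n = 0.85 f'_c a b (d − a/2), solve the quadratic for a:
a = d − √(d² − 2M_n/(0.85 f'_c b)) = 605 − √(605² − 2 × 476.667×10⁶/(0.85 × 41.8 × 275)) = 86.87 mm.
A_s = 0.85 f'_c a b / f_y = 0.85 × 41.8 × 86.87 × 275 / 415 = 2045.3 mm².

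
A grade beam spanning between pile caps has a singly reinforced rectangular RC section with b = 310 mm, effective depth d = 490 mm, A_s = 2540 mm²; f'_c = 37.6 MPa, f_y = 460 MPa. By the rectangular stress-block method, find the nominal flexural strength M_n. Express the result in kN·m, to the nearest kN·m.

T = A_s f_y = 2540 × 460 = 1168400 N = 1168.4 kN.
From C = T: a = T/(0.85 f'_c b) = 1168400/(0.85 × 37.6 × 310) = 117.93 mm.
M_n = T(d − a/2) = 1168.4 kN × (490 − 58.965) mm = 503.62 kN·m.

M_n ≈ 504 kN·m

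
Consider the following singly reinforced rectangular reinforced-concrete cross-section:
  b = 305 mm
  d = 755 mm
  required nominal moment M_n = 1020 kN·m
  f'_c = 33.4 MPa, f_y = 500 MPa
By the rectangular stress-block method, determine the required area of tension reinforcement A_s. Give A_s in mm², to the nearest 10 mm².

A_s ≈ 3060 mm²

With M_n = 0.85 f'_c a b (d − a/2), solve the quadratic for a:
a = d − √(d² − 2M_n/(0.85 f'_c b)) = 755 − √(755² − 2 × 1020×10⁶/(0.85 × 33.4 × 305)) = 176.70 mm.
A_s = 0.85 f'_c a b / f_y = 0.85 × 33.4 × 176.70 × 305 / 500 = 3060.1 mm².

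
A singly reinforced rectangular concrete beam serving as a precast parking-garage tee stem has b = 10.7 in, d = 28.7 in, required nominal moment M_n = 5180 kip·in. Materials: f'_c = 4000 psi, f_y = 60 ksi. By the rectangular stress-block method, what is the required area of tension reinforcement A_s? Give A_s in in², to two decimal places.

From M_n = 0.85 f'_c a b (d − a/2):
a = d − √(d² − 2M_n/(0.85 f'_c b)) = 28.7 − √(28.7² − 2 × 5180/(0.85 × 4 × 10.7)) = 5.485 in.
A_s = 0.85 f'_c a b / f_y = 0.85 × 4 × 5.485 × 10.7 / 60 = 3.326 in².

A_s ≈ 3.33 in²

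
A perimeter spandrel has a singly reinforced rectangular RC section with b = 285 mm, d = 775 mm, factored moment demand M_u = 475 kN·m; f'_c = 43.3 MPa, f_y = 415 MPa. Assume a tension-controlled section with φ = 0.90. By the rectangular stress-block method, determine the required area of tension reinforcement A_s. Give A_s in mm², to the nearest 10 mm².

A_s ≈ 1720 mm²

M_n = M_u/φ = 475/0.90 = 527.778 kN·m.
With M_n = 0.85 f'_c a b (d − a/2), solve the quadratic for a:
a = d − √(d² − 2M_n/(0.85 f'_c b)) = 775 − √(775² − 2 × 527.778×10⁶/(0.85 × 43.3 × 285)) = 67.90 mm.
A_s = 0.85 f'_c a b / f_y = 0.85 × 43.3 × 67.90 × 285 / 415 = 1716.2 mm².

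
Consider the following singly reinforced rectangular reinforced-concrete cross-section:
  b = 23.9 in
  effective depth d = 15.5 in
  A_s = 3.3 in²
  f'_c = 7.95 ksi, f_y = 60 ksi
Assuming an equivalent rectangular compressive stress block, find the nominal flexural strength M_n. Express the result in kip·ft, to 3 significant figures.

T = A_s f_y = 3.3 × 60 = 198 kips.
a = T/(0.85 f'_c b) = 198/(0.85 × 7.95 × 23.9) = 1.226 in.
M_n = T(d − a/2) = 198 × (15.5 − 0.613) = 2947.6 kip·in = 2947.6/12 = 245.63 kip·ft.

M_n ≈ 246 kip·ft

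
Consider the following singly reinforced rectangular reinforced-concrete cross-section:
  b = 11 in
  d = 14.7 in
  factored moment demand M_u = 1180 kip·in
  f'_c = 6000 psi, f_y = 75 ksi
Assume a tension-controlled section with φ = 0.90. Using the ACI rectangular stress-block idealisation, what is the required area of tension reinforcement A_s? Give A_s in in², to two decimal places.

A_s ≈ 1.26 in²

M_n = M_u/φ = 1180/0.90 = 1311.11 kip·in.
From M_n = 0.85 f'_c a b (d − a/2):
a = d − √(d² − 2M_n/(0.85 f'_c b)) = 14.7 − √(14.7² − 2 × 1311.11/(0.85 × 6 × 11)) = 1.687 in.
A_s = 0.85 f'_c a b / f_y = 0.85 × 6 × 1.687 × 11 / 75 = 1.262 in².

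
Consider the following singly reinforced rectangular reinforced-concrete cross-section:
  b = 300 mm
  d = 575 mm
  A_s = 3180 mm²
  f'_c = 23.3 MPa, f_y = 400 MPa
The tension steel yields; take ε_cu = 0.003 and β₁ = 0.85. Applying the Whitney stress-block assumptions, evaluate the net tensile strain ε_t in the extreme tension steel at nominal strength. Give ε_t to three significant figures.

ε_t ≈ 0.00385

a = A_s f_y/(0.85 f'_c b) = 214.09 mm.
β₁ = 0.85, so c = a/β₁ = 214.09/0.85 = 251.87 mm.
From the linear strain diagram with ε_cu = 0.003: ε_t = 0.003 (d − c)/c = 0.003 × (575 − 251.87)/251.87 = 0.00385.
ε_t < 0.004 — the section is over-reinforced for flexure under ACI limits.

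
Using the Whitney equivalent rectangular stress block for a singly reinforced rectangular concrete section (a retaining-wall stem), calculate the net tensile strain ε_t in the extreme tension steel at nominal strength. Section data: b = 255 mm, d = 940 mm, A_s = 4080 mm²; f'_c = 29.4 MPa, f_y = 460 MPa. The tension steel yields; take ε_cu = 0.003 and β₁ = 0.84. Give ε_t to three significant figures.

ε_t ≈ 0.00504

a = A_s f_y/(0.85 f'_c b) = 294.52 mm.
β₁ = 0.84, so c = a/β₁ = 294.52/0.84 = 350.62 mm.
From the linear strain diagram with ε_cu = 0.003: ε_t = 0.003 (d − c)/c = 0.003 × (940 − 350.62)/350.62 = 0.00504.
Since ε_t ≥ 0.005, the section is tension-controlled.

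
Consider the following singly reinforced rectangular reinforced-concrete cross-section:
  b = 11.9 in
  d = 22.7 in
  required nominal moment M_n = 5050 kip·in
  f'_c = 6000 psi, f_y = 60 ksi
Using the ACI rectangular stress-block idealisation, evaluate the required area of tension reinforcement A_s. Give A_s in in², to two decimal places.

A_s ≈ 4.07 in²

From M_n = 0.85 f'_c a b (d − a/2):
a = d − √(d² − 2M_n/(0.85 f'_c b)) = 22.7 − √(22.7² − 2 × 5050/(0.85 × 6 × 11.9)) = 4.022 in.
A_s = 0.85 f'_c a b / f_y = 0.85 × 6 × 4.022 × 11.9 / 60 = 4.068 in².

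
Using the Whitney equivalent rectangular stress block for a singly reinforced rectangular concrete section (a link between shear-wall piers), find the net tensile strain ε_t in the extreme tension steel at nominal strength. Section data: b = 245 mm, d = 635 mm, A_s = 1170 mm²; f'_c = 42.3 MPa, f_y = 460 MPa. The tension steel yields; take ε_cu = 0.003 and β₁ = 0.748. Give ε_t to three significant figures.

ε_t ≈ 0.0203

a = A_s f_y/(0.85 f'_c b) = 61.10 mm.
β₁ = 0.748, so c = a/β₁ = 61.10/0.748 = 81.68 mm.
From the linear strain diagram with ε_cu = 0.003: ε_t = 0.003 (d − c)/c = 0.003 × (635 − 81.68)/81.68 = 0.0203.
Since ε_t ≥ 0.005, the section is tension-controlled.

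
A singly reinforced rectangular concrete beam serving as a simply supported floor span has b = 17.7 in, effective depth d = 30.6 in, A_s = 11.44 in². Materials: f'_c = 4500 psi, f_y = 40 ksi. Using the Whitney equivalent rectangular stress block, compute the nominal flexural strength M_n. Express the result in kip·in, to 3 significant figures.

M_n ≈ 12500 kip·in

T = A_s f_y = 11.44 × 40 = 457.6 kips.
a = T/(0.85 f'_c b) = 457.6/(0.85 × 4.5 × 17.7) = 6.759 in.
M_n = T(d − a/2) = 457.6 × (30.6 − 3.3795) = 12456.1 kip·in.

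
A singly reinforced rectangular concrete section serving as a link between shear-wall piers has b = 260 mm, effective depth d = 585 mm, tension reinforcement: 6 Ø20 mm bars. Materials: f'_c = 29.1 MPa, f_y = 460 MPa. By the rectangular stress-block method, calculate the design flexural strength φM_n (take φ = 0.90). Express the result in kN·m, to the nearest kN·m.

φM_n ≈ 404 kN·m

A_s = 6 × 314 = 1884 mm².
T = A_s f_y = 1884 × 460 = 866640 N = 866.64 kN.
From C = T: a = T/(0.85 f'_c b) = 866640/(0.85 × 29.1 × 260) = 134.76 mm.
M_n = T(d − a/2) = 866.64 kN × (585 − 67.38) mm = 448.59 kN·m.
φM_n = 0.90 × 448.59 = 403.73 kN·m.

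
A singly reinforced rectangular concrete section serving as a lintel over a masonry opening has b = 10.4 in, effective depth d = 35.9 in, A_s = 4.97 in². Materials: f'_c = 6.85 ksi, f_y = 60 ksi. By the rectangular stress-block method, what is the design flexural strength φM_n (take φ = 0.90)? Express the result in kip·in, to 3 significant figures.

φM_n ≈ 8970 kip·in

T = A_s f_y = 4.97 × 60 = 298.2 kips.
a = T/(0.85 f'_c b) = 298.2/(0.85 × 6.85 × 10.4) = 4.925 in.
M_n = T(d − a/2) = 298.2 × (35.9 − 2.4625) = 9971.1 kip·in.
φM_n = 0.90 × 9971.1 = 8974.0 kip·in.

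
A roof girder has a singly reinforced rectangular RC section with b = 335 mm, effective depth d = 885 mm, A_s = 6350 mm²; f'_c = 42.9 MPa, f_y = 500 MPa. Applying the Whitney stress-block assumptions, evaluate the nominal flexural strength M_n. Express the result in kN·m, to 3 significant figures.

M_n ≈ 2400 kN·m

T = A_s f_y = 6350 × 500 = 3175000 N = 3175 kN.
From C = T: a = T/(0.85 f'_c b) = 3175000/(0.85 × 42.9 × 335) = 259.91 mm.
M_n = T(d − a/2) = 3175 kN × (885 − 129.955) mm = 2397.27 kN·m.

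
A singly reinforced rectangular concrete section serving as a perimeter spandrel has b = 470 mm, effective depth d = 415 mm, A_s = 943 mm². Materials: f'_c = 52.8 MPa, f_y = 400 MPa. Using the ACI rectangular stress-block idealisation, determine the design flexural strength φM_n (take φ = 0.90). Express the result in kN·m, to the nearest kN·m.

T = A_s f_y = 943 × 400 = 377200 N = 377.2 kN.
From C = T: a = T/(0.85 f'_c b) = 377200/(0.85 × 52.8 × 470) = 17.88 mm.
M_n = T(d − a/2) = 377.2 kN × (415 − 8.94) mm = 153.17 kN·m.
φM_n = 0.90 × 153.17 = 137.85 kN·m.

φM_n ≈ 138 kN·m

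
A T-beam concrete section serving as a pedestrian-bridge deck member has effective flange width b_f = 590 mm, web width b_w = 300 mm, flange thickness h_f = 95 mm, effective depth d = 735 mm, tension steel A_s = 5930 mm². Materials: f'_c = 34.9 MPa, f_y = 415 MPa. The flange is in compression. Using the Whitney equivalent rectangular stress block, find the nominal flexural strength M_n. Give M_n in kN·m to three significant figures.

M_n ≈ 1620 kN·m

Tension: T = A_s f_y = 5930 × 415 = 2460950 N.
Try a within the flange: a = T/(0.85 f'_c b_f) = 2460950/(0.85 × 34.9 × 590) = 140.61 mm.
a = 140.61 > h_f = 95 mm: the block extends into the web. Split into flange-overhang and web parts.
C_f = 0.85 f'_c (b_f − b_w) h_f = 0.85 × 34.9 × (590 − 300) × 95 = 817271 N.
Remaining web compression depth: a_w = (T − C_f)/(0.85 f'_c b_w) = (2460950 − 817271)/(0.85 × 34.9 × 300) = 184.69 mm.
M_n = C_f(d − h_f/2) + (T − C_f)(d − a_w/2) = 817271 × (735 − 47.5) + 1643679 × (735 − 92.345) = 561.87 + 1056.32 = 1618.19 × 10⁶ N·mm.
M_n = 1618.19 kN·m.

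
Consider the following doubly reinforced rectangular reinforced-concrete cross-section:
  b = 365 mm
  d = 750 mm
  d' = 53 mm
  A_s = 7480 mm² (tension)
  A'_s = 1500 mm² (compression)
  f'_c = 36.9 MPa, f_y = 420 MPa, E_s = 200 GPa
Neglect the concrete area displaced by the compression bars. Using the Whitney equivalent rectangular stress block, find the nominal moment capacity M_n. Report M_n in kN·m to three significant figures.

Assume both tension and compression steel yield.
Net tension couple steel: A_s − A'_s = 5980 mm².
a = (A_s − A'_s) f_y / (0.85 f'_c b) = 2511600/(0.85 × 36.9 × 365) = 219.39 mm.
c = a/β₁ = 219.39/0.786 = 279.12 mm; ε'_s = 0.003(c − d')/c = 0.0024 ≥ f_y/E_s = 0.0021, so compression steel does yield.
M_n = (A_s − A'_s) f_y (d − a/2) + A'_s f_y (d − d') = [2511600 × (750 − 109.695) + 630000 × (750 − 53)] × 10⁻⁶ = 1608.19 + 439.11 = 2047.30 kN·m.

M_n ≈ 2050 kN·m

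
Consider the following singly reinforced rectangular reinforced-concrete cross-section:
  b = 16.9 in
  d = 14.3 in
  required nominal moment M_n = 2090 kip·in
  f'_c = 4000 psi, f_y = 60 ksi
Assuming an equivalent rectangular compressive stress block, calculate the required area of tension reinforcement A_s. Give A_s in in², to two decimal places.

A_s ≈ 2.70 in²

From M_n = 0.85 f'_c a b (d − a/2):
a = d − √(d² − 2M_n/(0.85 f'_c b)) = 14.3 − √(14.3² − 2 × 2090/(0.85 × 4 × 16.9)) = 2.822 in.
A_s = 0.85 f'_c a b / f_y = 0.85 × 4 × 2.822 × 16.9 / 60 = 2.703 in².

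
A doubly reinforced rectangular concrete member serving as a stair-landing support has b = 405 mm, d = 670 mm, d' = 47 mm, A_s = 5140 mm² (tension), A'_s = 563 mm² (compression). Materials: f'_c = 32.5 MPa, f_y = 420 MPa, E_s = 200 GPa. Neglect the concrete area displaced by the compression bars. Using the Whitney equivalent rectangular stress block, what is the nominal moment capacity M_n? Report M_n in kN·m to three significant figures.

M_n ≈ 1270 kN·m

Assume both tension and compression steel yield.
Net tension couple steel: A_s − A'_s = 4577 mm².
a = (A_s − A'_s) f_y / (0.85 f'_c b) = 1922340/(0.85 × 32.5 × 405) = 171.82 mm.
c = a/β₁ = 171.82/0.818 = 210.05 mm; ε'_s = 0.003(c − d')/c = 0.0023 ≥ f_y/E_s = 0.0021, so compression steel does yield.
M_n = (A_s − A'_s) f_y (d − a/2) + A'_s f_y (d − d') = [1922340 × (670 − 85.91) + 236460 × (670 − 47)] × 10⁻⁶ = 1122.82 + 147.31 = 1270.13 kN·m.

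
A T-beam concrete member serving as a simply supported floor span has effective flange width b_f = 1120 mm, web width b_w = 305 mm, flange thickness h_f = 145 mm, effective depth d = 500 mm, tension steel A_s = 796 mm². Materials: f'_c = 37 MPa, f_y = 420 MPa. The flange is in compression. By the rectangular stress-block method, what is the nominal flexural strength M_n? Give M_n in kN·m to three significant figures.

Tension: T = A_s f_y = 796 × 420 = 334320 N.
Try a within the flange: a = T/(0.85 f'_c b_f) = 334320/(0.85 × 37 × 1120) = 9.49 mm.
Since a = 9.49 ≤ h_f = 145 mm, the stress block lies entirely in the flange; analyse as a rectangular beam of width b_f.
M_n = T(d − a/2) = 334320 × (500 − 4.745) = 165.57 × 10⁶ N·mm.
M_n = 165.57 kN·m.

M_n ≈ 166 kN·m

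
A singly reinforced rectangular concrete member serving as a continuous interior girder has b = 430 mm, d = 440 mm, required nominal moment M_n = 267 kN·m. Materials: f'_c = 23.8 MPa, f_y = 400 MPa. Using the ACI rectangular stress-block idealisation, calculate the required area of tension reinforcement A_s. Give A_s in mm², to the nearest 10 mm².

A_s ≈ 1660 mm²

With M_n = 0.85 f'_c a b (d − a/2), solve the quadratic for a:
a = d − √(d² − 2M_n/(0.85 f'_c b)) = 440 − √(440² − 2 × 267×10⁶/(0.85 × 23.8 × 430)) = 76.39 mm.
A_s = 0.85 f'_c a b / f_y = 0.85 × 23.8 × 76.39 × 430 / 400 = 1661.3 mm².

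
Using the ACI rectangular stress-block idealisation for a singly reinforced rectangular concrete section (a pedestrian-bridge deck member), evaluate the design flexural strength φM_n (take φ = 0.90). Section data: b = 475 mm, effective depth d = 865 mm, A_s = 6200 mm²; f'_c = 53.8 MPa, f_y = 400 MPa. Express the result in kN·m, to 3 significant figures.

φM_n ≈ 1800 kN·m

T = A_s f_y = 6200 × 400 = 2480000 N = 2480 kN.
From C = T: a = T/(0.85 f'_c b) = 2480000/(0.85 × 53.8 × 475) = 114.17 mm.
M_n = T(d − a/2) = 2480 kN × (865 − 57.085) mm = 2003.63 kN·m.
φM_n = 0.90 × 2003.63 = 1803.27 kN·m.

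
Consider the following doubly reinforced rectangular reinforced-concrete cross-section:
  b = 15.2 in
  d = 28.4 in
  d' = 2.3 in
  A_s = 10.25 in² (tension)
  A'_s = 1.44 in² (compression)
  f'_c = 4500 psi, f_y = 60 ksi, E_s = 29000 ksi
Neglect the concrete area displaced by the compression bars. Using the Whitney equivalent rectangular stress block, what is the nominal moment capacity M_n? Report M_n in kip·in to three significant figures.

M_n ≈ 14900 kip·in

Assume both steels yield.
a = (A_s − A'_s) f_y/(0.85 f'_c b) = (10.25 − 1.44) × 60/(0.85 × 4.5 × 15.2) = 9.092 in.
c = a/β₁ = 9.092/0.825 = 11.021 in; ε'_s = 0.003(c − d')/c = 0.0024 ≥ ε_y = 0.0021, so the compression steel yields.
M_n = (A_s − A'_s) f_y (d − a/2) + A'_s f_y (d − d') = 528.6 × (28.4 − 4.546) + 86.4 × (28.4 − 2.3) = 12609.2 + 2255.0 = 14864.2 kip·in.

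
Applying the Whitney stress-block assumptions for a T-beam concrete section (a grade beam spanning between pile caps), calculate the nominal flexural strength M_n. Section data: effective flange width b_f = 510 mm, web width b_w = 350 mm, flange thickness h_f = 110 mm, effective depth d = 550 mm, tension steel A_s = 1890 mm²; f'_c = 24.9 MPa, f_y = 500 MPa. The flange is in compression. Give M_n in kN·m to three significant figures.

Tension: T = A_s f_y = 1890 × 500 = 945000 N.
Try a within the flange: a = T/(0.85 f'_c b_f) = 945000/(0.85 × 24.9 × 510) = 87.55 mm.
Since a = 87.55 ≤ h_f = 110 mm, the stress block lies entirely in the flange; analyse as a rectangular beam of width b_f.
M_n = T(d − a/2) = 945000 × (550 − 43.775) = 478.38 × 10⁶ N·mm.
M_n = 478.38 kN·m.

M_n ≈ 478 kN·m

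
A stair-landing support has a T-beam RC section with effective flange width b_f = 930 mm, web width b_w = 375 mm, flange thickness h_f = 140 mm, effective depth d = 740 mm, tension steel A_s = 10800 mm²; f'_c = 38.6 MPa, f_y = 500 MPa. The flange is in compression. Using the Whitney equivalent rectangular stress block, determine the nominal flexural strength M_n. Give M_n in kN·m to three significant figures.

M_n ≈ 3490 kN·m

Tension: T = A_s f_y = 10800 × 500 = 5400000 N.
Try a within the flange: a = T/(0.85 f'_c b_f) = 5400000/(0.85 × 38.6 × 930) = 176.97 mm.
a = 176.97 > h_f = 140 mm: the block extends into the web. Split into flange-overhang and web parts.
C_f = 0.85 f'_c (b_f − b_w) h_f = 0.85 × 38.6 × (930 − 375) × 140 = 2549337 N.
Remaining web compression depth: a_w = (T − C_f)/(0.85 f'_c b_w) = (5400000 − 2549337)/(0.85 × 38.6 × 375) = 231.69 mm.
M_n = C_f(d − h_f/2) + (T − C_f)(d − a_w/2) = 2549337 × (740 − 70) + 2850663 × (740 − 115.845) = 1708.06 + 1779.26 = 3487.32 × 10⁶ N·mm.
M_n = 3487.32 kN·m.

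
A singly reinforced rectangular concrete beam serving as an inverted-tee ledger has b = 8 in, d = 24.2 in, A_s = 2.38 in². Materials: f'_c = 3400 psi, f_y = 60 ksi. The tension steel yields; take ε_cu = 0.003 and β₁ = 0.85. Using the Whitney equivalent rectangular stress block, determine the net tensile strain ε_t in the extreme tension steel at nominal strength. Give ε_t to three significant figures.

ε_t ≈ 0.00699

a = A_s f_y/(0.85 f'_c b) = 6.176 in.
β₁ = 0.85, so c = a/β₁ = 6.176/0.85 = 7.266 in.
From the linear strain diagram with ε_cu = 0.003: ε_t = 0.003 (d − c)/c = 0.003 × (24.2 − 7.266)/7.266 = 0.00699.
Since ε_t ≥ 0.005, the section is tension-controlled.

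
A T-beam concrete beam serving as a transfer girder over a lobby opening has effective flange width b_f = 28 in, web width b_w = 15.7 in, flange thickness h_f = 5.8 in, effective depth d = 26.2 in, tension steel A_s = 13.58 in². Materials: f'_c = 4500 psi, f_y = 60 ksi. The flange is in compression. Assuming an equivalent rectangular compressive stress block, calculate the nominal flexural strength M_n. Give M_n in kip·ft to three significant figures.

Tension: T = A_s f_y = 13.58 × 60 = 814.8 kips.
Try a within the flange: a = T/(0.85 f'_c b_f) = 814.8/(0.85 × 4.5 × 28) = 7.608 in.
a = 7.608 > h_f = 5.8 in: the block extends into the web. Split into flange-overhang and web parts.
C_f = 0.85 f'_c (b_f − b_w) h_f = 0.85 × 4.5 × (28 − 15.7) × 5.8 = 272.9 kips.
Remaining web compression depth: a_w = (T − C_f)/(0.85 f'_c b_w) = (814.8 − 272.9)/(0.85 × 4.5 × 15.7) = 9.024 in.
M_n = C_f(d − h_f/2) + (T − C_f)(d − a_w/2) = 272.9 × (26.2 − 2.9) + 541.9 × (26.2 − 4.512) = 6358.6 + 11752.7 = 18111.3 kip·in.
M_n = 18111.3/12 = 1509.28 kip·ft.

M_n ≈ 1510 kip·ft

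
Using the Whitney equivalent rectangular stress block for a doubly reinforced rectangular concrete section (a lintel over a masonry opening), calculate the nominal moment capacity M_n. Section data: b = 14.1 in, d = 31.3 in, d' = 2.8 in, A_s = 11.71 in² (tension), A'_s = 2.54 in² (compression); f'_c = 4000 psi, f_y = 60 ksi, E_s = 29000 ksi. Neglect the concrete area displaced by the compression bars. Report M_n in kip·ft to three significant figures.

Assume both steels yield.
a = (A_s − A'_s) f_y/(0.85 f'_c b) = (11.71 − 2.54) × 60/(0.85 × 4 × 14.1) = 11.477 in.
c = a/β₁ = 11.477/0.85 = 13.502 in; ε'_s = 0.003(c − d')/c = 0.0024 ≥ ε_y = 0.0021, so the compression steel yields.
M_n = (A_s − A'_s) f_y (d − a/2) + A'_s f_y (d − d') = 550.2 × (31.3 − 5.7385) + 152.4 × (31.3 − 2.8) = 14063.9 + 4343.4 = 18407.3 kip·in = 18407.3/12 = 1533.94 kip·ft.

M_n ≈ 1530 kip·ft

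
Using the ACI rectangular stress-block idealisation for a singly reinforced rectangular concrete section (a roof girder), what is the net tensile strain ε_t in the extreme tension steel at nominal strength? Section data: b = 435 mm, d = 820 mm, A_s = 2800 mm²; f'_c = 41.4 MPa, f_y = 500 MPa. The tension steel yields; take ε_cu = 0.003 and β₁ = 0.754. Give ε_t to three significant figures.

a = A_s f_y/(0.85 f'_c b) = 91.46 mm.
β₁ = 0.754, so c = a/β₁ = 91.46/0.754 = 121.30 mm.
From the linear strain diagram with ε_cu = 0.003: ε_t = 0.003 (d − c)/c = 0.003 × (820 − 121.30)/121.30 = 0.0173.
Since ε_t ≥ 0.005, the section is tension-controlled.

ε_t ≈ 0.0173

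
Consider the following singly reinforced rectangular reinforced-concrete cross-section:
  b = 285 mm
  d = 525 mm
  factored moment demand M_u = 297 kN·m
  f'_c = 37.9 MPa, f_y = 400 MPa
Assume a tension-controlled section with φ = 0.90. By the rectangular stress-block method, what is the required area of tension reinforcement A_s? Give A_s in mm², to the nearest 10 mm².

A_s ≈ 1690 mm²

M_n = M_u/φ = 297/0.90 = 330 kN·m.
With M_n = 0.85 f'_c a b (d − a/2), solve the quadratic for a:
a = d − √(d² − 2M_n/(0.85 f'_c b)) = 525 − √(525² − 2 × 330×10⁶/(0.85 × 37.9 × 285)) = 73.62 mm.
A_s = 0.85 f'_c a b / f_y = 0.85 × 37.9 × 73.62 × 285 / 400 = 1689.8 mm².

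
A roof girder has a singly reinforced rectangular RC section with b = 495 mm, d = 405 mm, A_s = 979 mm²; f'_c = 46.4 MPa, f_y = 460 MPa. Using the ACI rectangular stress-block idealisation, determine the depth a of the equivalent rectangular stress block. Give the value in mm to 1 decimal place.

T = A_s f_y = 979 × 460 = 450340 N = 450.34 kN.
Setting C = 0.85 f'_c a b equal to T: a = 450340/(0.85 × 46.4 × 495) = 23.1 mm.

a ≈ 23.1 mm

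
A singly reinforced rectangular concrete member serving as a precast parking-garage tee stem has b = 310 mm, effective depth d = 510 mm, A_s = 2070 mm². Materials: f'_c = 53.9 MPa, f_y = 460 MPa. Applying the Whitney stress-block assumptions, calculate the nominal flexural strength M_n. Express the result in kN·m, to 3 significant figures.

T = A_s f_y = 2070 × 460 = 952200 N = 952.2 kN.
From C = T: a = T/(0.85 f'_c b) = 952200/(0.85 × 53.9 × 310) = 67.04 mm.
M_n = T(d − a/2) = 952.2 kN × (510 − 33.52) mm = 453.70 kN·m.

M_n ≈ 454 kN·m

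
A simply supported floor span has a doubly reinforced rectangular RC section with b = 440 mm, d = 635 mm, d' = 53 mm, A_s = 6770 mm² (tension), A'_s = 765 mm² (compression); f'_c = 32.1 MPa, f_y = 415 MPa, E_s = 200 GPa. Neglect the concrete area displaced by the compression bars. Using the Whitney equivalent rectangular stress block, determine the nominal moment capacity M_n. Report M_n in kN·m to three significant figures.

Assume both tension and compression steel yield.
Net tension couple steel: A_s − A'_s = 6005 mm².
a = (A_s − A'_s) f_y / (0.85 f'_c b) = 2492075/(0.85 × 32.1 × 440) = 207.58 mm.
c = a/β₁ = 207.58/0.821 = 252.84 mm; ε'_s = 0.003(c − d')/c = 0.0024 ≥ f_y/E_s = 0.0021, so compression steel does yield.
M_n = (A_s − A'_s) f_y (d − a/2) + A'_s f_y (d − d') = [2492075 × (635 − 103.79) + 317475 × (635 − 53)] × 10⁻⁶ = 1323.82 + 184.77 = 1508.59 kN·m.

M_n ≈ 1510 kN·m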